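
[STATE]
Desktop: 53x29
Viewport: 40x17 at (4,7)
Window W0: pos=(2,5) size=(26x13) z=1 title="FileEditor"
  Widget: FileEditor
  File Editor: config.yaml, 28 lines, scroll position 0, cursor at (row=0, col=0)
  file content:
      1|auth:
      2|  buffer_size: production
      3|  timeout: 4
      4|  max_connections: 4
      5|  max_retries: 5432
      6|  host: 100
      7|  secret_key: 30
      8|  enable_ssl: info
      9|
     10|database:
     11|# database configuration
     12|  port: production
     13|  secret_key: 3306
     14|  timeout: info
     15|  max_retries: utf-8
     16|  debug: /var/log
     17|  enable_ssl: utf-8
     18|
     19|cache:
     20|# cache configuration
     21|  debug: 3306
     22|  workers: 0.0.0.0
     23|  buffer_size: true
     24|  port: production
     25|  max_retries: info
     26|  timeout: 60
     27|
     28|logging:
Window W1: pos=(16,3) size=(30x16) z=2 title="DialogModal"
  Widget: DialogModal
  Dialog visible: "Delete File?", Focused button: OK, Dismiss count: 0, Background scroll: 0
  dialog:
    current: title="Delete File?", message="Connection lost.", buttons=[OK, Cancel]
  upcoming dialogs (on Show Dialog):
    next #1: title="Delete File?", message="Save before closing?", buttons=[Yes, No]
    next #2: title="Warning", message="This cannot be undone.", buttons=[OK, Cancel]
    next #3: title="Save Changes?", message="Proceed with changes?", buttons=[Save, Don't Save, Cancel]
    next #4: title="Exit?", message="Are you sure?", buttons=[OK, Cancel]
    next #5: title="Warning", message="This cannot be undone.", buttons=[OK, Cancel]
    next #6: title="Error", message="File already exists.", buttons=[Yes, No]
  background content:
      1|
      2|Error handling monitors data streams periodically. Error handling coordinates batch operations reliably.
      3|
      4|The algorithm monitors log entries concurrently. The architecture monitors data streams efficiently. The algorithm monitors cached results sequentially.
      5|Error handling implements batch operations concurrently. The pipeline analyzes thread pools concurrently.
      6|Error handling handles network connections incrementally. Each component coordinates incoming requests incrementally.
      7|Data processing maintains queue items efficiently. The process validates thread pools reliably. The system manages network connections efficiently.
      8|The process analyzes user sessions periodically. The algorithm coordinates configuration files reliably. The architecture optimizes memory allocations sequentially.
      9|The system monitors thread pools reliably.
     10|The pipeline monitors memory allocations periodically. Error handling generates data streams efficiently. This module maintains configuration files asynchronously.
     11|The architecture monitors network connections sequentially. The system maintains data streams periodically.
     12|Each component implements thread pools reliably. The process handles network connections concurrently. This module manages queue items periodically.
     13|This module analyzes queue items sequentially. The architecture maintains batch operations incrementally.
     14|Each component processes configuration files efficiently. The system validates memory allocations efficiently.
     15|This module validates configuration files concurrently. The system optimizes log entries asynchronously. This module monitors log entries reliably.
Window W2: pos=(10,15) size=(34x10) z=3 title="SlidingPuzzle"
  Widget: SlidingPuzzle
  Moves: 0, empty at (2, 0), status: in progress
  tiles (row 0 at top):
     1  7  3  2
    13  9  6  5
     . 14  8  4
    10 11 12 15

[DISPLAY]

────────────┃Error handling monitors dat
uth:        ┃                           
 buffer_size┃The ┌──────────────────┐og 
 timeout: 4 ┃Erro│   Delete File?   │s b
 max_connect┃Erro│ Connection lost. │etw
 max_retries┃Data│  [OK]  Cancel    │s q
 host: 100  ┃The └──────────────────┘r s
 secret_key:┃The system monitors thread 
 enabl┏━━━━━━━━━━━━━━━━━━━━━━━━━━━━━━━━┓
      ┃ SlidingPuzzle                  ┃
━━━━━━┠────────────────────────────────┨
      ┃┌────┬────┬────┬────┐           ┃
      ┃│  1 │  7 │  3 │  2 │           ┃
      ┃├────┼────┼────┼────┤           ┃
      ┃│ 13 │  9 │  6 │  5 │           ┃
      ┃├────┼────┼────┼────┤           ┃
      ┃│    │ 14 │  8 │  4 │           ┃


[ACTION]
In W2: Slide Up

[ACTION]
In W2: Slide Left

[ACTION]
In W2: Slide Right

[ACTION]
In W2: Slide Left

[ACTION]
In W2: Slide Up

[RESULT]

────────────┃Error handling monitors dat
uth:        ┃                           
 buffer_size┃The ┌──────────────────┐og 
 timeout: 4 ┃Erro│   Delete File?   │s b
 max_connect┃Erro│ Connection lost. │etw
 max_retries┃Data│  [OK]  Cancel    │s q
 host: 100  ┃The └──────────────────┘r s
 secret_key:┃The system monitors thread 
 enabl┏━━━━━━━━━━━━━━━━━━━━━━━━━━━━━━━━┓
      ┃ SlidingPuzzle                  ┃
━━━━━━┠────────────────────────────────┨
      ┃┌────┬────┬────┬────┐           ┃
      ┃│  1 │  7 │  3 │  2 │           ┃
      ┃├────┼────┼────┼────┤           ┃
      ┃│ 13 │  9 │  6 │  5 │           ┃
      ┃├────┼────┼────┼────┤           ┃
      ┃│ 10 │ 14 │  8 │  4 │           ┃


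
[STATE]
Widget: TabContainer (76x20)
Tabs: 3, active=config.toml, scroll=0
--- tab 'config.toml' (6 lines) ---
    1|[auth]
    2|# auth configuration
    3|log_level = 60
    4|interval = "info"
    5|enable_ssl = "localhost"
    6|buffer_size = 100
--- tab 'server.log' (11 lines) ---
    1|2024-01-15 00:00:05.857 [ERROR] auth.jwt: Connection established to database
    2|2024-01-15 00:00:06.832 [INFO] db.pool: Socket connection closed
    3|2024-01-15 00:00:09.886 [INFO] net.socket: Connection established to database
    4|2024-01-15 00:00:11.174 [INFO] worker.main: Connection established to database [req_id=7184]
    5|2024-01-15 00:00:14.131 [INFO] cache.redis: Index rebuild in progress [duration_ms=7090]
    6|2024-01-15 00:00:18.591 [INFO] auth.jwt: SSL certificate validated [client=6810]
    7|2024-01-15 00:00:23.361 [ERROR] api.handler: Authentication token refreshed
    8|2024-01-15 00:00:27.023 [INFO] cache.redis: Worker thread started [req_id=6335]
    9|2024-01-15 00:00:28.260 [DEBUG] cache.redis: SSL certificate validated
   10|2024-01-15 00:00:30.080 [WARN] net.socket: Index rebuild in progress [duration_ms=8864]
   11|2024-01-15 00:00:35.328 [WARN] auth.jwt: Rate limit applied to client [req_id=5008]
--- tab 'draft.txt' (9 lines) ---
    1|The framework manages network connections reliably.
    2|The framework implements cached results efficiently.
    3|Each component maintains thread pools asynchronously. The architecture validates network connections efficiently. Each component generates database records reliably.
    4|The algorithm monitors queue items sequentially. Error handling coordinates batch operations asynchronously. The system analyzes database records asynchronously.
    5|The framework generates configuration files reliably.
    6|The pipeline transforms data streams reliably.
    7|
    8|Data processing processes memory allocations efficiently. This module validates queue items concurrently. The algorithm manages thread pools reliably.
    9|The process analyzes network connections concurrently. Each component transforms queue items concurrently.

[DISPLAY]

[config.toml]│ server.log │ draft.txt                                       
────────────────────────────────────────────────────────────────────────────
[auth]                                                                      
# auth configuration                                                        
log_level = 60                                                              
interval = "info"                                                           
enable_ssl = "localhost"                                                    
buffer_size = 100                                                           
                                                                            
                                                                            
                                                                            
                                                                            
                                                                            
                                                                            
                                                                            
                                                                            
                                                                            
                                                                            
                                                                            
                                                                            


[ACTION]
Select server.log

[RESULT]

 config.toml │[server.log]│ draft.txt                                       
────────────────────────────────────────────────────────────────────────────
2024-01-15 00:00:05.857 [ERROR] auth.jwt: Connection established to database
2024-01-15 00:00:06.832 [INFO] db.pool: Socket connection closed            
2024-01-15 00:00:09.886 [INFO] net.socket: Connection established to databas
2024-01-15 00:00:11.174 [INFO] worker.main: Connection established to databa
2024-01-15 00:00:14.131 [INFO] cache.redis: Index rebuild in progress [durat
2024-01-15 00:00:18.591 [INFO] auth.jwt: SSL certificate validated [client=6
2024-01-15 00:00:23.361 [ERROR] api.handler: Authentication token refreshed 
2024-01-15 00:00:27.023 [INFO] cache.redis: Worker thread started [req_id=63
2024-01-15 00:00:28.260 [DEBUG] cache.redis: SSL certificate validated      
2024-01-15 00:00:30.080 [WARN] net.socket: Index rebuild in progress [durati
2024-01-15 00:00:35.328 [WARN] auth.jwt: Rate limit applied to client [req_i
                                                                            
                                                                            
                                                                            
                                                                            
                                                                            
                                                                            
                                                                            


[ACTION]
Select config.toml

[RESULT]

[config.toml]│ server.log │ draft.txt                                       
────────────────────────────────────────────────────────────────────────────
[auth]                                                                      
# auth configuration                                                        
log_level = 60                                                              
interval = "info"                                                           
enable_ssl = "localhost"                                                    
buffer_size = 100                                                           
                                                                            
                                                                            
                                                                            
                                                                            
                                                                            
                                                                            
                                                                            
                                                                            
                                                                            
                                                                            
                                                                            
                                                                            


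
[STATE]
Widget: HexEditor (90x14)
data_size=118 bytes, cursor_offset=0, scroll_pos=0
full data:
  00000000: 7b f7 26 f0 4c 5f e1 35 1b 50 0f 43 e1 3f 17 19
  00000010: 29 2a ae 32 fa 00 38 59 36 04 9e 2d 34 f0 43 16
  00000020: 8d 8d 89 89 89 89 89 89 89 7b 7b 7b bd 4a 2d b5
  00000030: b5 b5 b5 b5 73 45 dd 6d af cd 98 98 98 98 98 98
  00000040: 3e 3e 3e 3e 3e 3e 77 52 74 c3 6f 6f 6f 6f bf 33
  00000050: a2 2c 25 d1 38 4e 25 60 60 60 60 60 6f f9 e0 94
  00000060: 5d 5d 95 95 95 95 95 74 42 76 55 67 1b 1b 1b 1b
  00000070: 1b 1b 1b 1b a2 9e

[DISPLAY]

00000000  7B f7 26 f0 4c 5f e1 35  1b 50 0f 43 e1 3f 17 19  |{.&.L_.5.P.C.?..|            
00000010  29 2a ae 32 fa 00 38 59  36 04 9e 2d 34 f0 43 16  |)*.2..8Y6..-4.C.|            
00000020  8d 8d 89 89 89 89 89 89  89 7b 7b 7b bd 4a 2d b5  |.........{{{.J-.|            
00000030  b5 b5 b5 b5 73 45 dd 6d  af cd 98 98 98 98 98 98  |....sE.m........|            
00000040  3e 3e 3e 3e 3e 3e 77 52  74 c3 6f 6f 6f 6f bf 33  |>>>>>>wRt.oooo.3|            
00000050  a2 2c 25 d1 38 4e 25 60  60 60 60 60 6f f9 e0 94  |.,%.8N%`````o...|            
00000060  5d 5d 95 95 95 95 95 74  42 76 55 67 1b 1b 1b 1b  |]].....tBvUg....|            
00000070  1b 1b 1b 1b a2 9e                                 |......          |            
                                                                                          
                                                                                          
                                                                                          
                                                                                          
                                                                                          
                                                                                          


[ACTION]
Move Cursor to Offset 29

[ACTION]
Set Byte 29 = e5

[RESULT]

00000000  7b f7 26 f0 4c 5f e1 35  1b 50 0f 43 e1 3f 17 19  |{.&.L_.5.P.C.?..|            
00000010  29 2a ae 32 fa 00 38 59  36 04 9e 2d 34 E5 43 16  |)*.2..8Y6..-4.C.|            
00000020  8d 8d 89 89 89 89 89 89  89 7b 7b 7b bd 4a 2d b5  |.........{{{.J-.|            
00000030  b5 b5 b5 b5 73 45 dd 6d  af cd 98 98 98 98 98 98  |....sE.m........|            
00000040  3e 3e 3e 3e 3e 3e 77 52  74 c3 6f 6f 6f 6f bf 33  |>>>>>>wRt.oooo.3|            
00000050  a2 2c 25 d1 38 4e 25 60  60 60 60 60 6f f9 e0 94  |.,%.8N%`````o...|            
00000060  5d 5d 95 95 95 95 95 74  42 76 55 67 1b 1b 1b 1b  |]].....tBvUg....|            
00000070  1b 1b 1b 1b a2 9e                                 |......          |            
                                                                                          
                                                                                          
                                                                                          
                                                                                          
                                                                                          
                                                                                          


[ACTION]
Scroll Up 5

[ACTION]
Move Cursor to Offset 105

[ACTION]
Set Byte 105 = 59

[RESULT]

00000000  7b f7 26 f0 4c 5f e1 35  1b 50 0f 43 e1 3f 17 19  |{.&.L_.5.P.C.?..|            
00000010  29 2a ae 32 fa 00 38 59  36 04 9e 2d 34 e5 43 16  |)*.2..8Y6..-4.C.|            
00000020  8d 8d 89 89 89 89 89 89  89 7b 7b 7b bd 4a 2d b5  |.........{{{.J-.|            
00000030  b5 b5 b5 b5 73 45 dd 6d  af cd 98 98 98 98 98 98  |....sE.m........|            
00000040  3e 3e 3e 3e 3e 3e 77 52  74 c3 6f 6f 6f 6f bf 33  |>>>>>>wRt.oooo.3|            
00000050  a2 2c 25 d1 38 4e 25 60  60 60 60 60 6f f9 e0 94  |.,%.8N%`````o...|            
00000060  5d 5d 95 95 95 95 95 74  42 59 55 67 1b 1b 1b 1b  |]].....tBYUg....|            
00000070  1b 1b 1b 1b a2 9e                                 |......          |            
                                                                                          
                                                                                          
                                                                                          
                                                                                          
                                                                                          
                                                                                          


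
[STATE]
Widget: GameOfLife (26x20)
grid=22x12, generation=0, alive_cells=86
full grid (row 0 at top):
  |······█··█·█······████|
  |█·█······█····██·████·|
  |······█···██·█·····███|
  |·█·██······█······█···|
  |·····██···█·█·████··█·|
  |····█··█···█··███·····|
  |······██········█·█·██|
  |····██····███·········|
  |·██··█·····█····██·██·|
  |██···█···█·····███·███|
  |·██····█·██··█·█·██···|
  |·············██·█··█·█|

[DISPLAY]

Gen: 0                    
······█··█·█······████    
█·█······█····██·████·    
······█···██·█·····███    
·█·██······█······█···    
·····██···█·█·████··█·    
····█··█···█··███·····    
······██········█·█·██    
····██····███·········    
·██··█·····█····██·██·    
██···█···█·····███·███    
·██····█·██··█·█·██···    
·············██·█··█·█    
                          
                          
                          
                          
                          
                          
                          


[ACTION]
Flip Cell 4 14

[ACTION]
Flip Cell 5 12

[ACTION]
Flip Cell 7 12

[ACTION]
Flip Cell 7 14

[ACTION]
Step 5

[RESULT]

Gen: 5                    
··········███···█·█···    
··██····█····████·█···    
·██·█·█·······█···██··    
····█·····█·███···█···    
········█··█·······██·    
······█·█··████······█    
······██···█···█······    
██····█··········█····    
·····█··█··██····█····    
██··█···██·████·██····    
███·█·······█····█····    
██······██···████·····    
                          
                          
                          
                          
                          
                          
                          


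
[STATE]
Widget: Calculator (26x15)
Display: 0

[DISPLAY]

                         0
┌───┬───┬───┬───┐         
│ 7 │ 8 │ 9 │ ÷ │         
├───┼───┼───┼───┤         
│ 4 │ 5 │ 6 │ × │         
├───┼───┼───┼───┤         
│ 1 │ 2 │ 3 │ - │         
├───┼───┼───┼───┤         
│ 0 │ . │ = │ + │         
├───┼───┼───┼───┤         
│ C │ MC│ MR│ M+│         
└───┴───┴───┴───┘         
                          
                          
                          


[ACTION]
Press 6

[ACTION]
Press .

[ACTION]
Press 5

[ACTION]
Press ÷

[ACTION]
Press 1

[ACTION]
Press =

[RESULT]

                       6.5
┌───┬───┬───┬───┐         
│ 7 │ 8 │ 9 │ ÷ │         
├───┼───┼───┼───┤         
│ 4 │ 5 │ 6 │ × │         
├───┼───┼───┼───┤         
│ 1 │ 2 │ 3 │ - │         
├───┼───┼───┼───┤         
│ 0 │ . │ = │ + │         
├───┼───┼───┼───┤         
│ C │ MC│ MR│ M+│         
└───┴───┴───┴───┘         
                          
                          
                          


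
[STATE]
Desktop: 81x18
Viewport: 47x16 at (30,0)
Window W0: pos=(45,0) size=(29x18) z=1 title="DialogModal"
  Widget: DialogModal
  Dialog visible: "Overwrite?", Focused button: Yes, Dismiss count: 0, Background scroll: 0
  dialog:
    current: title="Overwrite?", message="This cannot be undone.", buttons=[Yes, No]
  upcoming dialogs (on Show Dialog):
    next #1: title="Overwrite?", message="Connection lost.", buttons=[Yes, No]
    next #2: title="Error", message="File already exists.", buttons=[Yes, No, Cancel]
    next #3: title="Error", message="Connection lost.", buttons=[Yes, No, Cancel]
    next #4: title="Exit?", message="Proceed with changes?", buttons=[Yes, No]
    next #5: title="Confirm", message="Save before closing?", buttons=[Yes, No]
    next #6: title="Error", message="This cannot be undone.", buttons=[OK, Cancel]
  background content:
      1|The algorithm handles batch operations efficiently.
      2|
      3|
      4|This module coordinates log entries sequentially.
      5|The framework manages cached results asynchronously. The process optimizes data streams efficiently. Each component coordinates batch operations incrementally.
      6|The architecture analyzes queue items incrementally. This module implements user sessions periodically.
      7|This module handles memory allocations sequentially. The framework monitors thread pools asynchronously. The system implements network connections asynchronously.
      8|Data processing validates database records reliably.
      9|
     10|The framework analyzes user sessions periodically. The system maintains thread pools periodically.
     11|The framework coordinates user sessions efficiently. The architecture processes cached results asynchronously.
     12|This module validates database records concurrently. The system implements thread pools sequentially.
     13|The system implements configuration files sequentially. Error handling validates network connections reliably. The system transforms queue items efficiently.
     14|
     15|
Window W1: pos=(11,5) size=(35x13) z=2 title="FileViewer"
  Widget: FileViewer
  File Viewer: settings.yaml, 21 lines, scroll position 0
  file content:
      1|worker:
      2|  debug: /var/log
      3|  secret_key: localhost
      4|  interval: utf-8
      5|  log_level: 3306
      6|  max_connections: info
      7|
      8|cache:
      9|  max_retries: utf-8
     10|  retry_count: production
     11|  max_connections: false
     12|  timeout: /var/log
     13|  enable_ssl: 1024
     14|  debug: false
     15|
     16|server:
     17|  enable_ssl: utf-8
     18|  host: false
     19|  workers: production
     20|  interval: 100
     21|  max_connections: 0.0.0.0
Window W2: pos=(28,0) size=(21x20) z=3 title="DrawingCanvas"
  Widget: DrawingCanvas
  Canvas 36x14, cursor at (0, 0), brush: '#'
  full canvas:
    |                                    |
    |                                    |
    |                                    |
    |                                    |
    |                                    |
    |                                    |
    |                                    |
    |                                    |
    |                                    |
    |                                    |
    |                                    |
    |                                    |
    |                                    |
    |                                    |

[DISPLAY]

━━━━━━━━━━━━━━━━━━┓━━━━━━━━━━━━━━━━━━━━━━━━┓   
DrawingCanvas     ┃alogModal               ┃   
──────────────────┨────────────────────────┨   
                  ┃ algorithm handles batch┃   
                  ┃                        ┃   
                  ┃                        ┃   
                  ┃s module coordinates log┃   
                  ┃─────────────────────┐he┃   
                  ┃      Overwrite?     │ q┃   
                  ┃This cannot be undone│y ┃   
                  ┃      [Yes]  No      │ d┃   
                  ┃─────────────────────┘  ┃   
                  ┃ framework analyzes user┃   
                  ┃ framework coordinates u┃   
                  ┃s module validates datab┃   
                  ┃ system implements confi┃   


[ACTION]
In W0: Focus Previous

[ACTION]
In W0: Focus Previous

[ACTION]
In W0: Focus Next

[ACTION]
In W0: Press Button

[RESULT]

━━━━━━━━━━━━━━━━━━┓━━━━━━━━━━━━━━━━━━━━━━━━┓   
DrawingCanvas     ┃alogModal               ┃   
──────────────────┨────────────────────────┨   
                  ┃ algorithm handles batch┃   
                  ┃                        ┃   
                  ┃                        ┃   
                  ┃s module coordinates log┃   
                  ┃ framework manages cache┃   
                  ┃ architecture analyzes q┃   
                  ┃s module handles memory ┃   
                  ┃a processing validates d┃   
                  ┃                        ┃   
                  ┃ framework analyzes user┃   
                  ┃ framework coordinates u┃   
                  ┃s module validates datab┃   
                  ┃ system implements confi┃   


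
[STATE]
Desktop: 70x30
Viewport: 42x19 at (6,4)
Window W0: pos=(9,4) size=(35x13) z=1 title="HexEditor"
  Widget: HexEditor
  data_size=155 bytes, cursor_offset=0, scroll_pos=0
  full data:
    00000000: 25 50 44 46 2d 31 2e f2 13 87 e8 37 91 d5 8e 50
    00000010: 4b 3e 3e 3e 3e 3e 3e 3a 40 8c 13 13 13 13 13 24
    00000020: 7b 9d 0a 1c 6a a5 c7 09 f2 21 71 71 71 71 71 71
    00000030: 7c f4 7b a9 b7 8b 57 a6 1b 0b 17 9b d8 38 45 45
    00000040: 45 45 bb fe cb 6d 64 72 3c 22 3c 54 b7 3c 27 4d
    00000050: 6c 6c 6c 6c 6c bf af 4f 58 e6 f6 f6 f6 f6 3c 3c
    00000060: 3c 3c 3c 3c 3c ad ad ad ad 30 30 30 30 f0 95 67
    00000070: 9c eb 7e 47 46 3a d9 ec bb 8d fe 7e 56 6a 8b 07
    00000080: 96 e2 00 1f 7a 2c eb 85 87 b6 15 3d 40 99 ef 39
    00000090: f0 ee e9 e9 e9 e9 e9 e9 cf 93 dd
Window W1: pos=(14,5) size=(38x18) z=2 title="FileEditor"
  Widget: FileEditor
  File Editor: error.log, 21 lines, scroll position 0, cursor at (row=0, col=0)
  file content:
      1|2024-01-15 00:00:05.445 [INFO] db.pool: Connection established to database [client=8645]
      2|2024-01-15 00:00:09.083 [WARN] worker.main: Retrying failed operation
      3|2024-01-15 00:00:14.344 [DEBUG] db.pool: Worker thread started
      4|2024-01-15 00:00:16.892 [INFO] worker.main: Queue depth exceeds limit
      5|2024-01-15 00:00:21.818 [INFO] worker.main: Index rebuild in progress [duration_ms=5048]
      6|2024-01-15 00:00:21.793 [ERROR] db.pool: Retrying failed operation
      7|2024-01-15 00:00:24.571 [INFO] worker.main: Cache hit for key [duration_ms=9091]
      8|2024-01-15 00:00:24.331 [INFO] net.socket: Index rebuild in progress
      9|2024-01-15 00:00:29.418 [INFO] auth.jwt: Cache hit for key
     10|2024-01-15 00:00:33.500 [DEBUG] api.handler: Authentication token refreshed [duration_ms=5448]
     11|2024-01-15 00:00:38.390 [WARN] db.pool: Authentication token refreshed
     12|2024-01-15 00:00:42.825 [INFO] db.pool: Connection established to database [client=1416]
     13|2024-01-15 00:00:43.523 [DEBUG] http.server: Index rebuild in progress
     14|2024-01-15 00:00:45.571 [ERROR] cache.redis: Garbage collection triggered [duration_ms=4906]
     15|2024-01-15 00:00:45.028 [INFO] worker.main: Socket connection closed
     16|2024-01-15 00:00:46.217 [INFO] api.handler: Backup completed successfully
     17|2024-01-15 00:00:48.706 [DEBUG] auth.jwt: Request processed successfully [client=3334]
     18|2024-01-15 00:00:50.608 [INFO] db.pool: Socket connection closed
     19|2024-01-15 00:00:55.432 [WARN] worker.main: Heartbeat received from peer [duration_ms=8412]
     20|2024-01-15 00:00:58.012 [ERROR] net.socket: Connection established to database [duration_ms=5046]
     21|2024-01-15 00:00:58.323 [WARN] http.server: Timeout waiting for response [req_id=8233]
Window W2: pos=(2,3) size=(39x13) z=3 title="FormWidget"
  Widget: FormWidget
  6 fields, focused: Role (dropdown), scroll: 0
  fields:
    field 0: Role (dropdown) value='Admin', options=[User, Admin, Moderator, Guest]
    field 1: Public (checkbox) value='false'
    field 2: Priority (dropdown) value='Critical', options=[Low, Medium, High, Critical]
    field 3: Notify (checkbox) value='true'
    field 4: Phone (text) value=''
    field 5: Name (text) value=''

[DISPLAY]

rmWidget                          ┃━━┓    
──────────────────────────────────┨━━━━━━━
ole:       [Admin               ▼]┃       
ublic:     [ ]                    ┃───────
riority:   [Critical            ▼]┃NFO] db
otify:     [x]                    ┃ARN] wo
hone:      [                     ]┃EBUG] d
ame:       [                     ]┃NFO] wo
                                  ┃NFO] wo
                                  ┃RROR] d
                                  ┃NFO] wo
━━━━━━━━━━━━━━━━━━━━━━━━━━━━━━━━━━┛NFO] ne
   ┗━━━━┃2024-01-15 00:00:29.418 [INFO] au
        ┃2024-01-15 00:00:33.500 [DEBUG] a
        ┃2024-01-15 00:00:38.390 [WARN] db
        ┃2024-01-15 00:00:42.825 [INFO] db
        ┃2024-01-15 00:00:43.523 [DEBUG] h
        ┃2024-01-15 00:00:45.571 [ERROR] c
        ┗━━━━━━━━━━━━━━━━━━━━━━━━━━━━━━━━━


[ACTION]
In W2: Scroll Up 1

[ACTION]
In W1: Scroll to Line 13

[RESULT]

rmWidget                          ┃━━┓    
──────────────────────────────────┨━━━━━━━
ole:       [Admin               ▼]┃       
ublic:     [ ]                    ┃───────
riority:   [Critical            ▼]┃NFO] ne
otify:     [x]                    ┃NFO] au
hone:      [                     ]┃EBUG] a
ame:       [                     ]┃ARN] db
                                  ┃NFO] db
                                  ┃EBUG] h
                                  ┃RROR] c
━━━━━━━━━━━━━━━━━━━━━━━━━━━━━━━━━━┛NFO] wo
   ┗━━━━┃2024-01-15 00:00:46.217 [INFO] ap
        ┃2024-01-15 00:00:48.706 [DEBUG] a
        ┃2024-01-15 00:00:50.608 [INFO] db
        ┃2024-01-15 00:00:55.432 [WARN] wo
        ┃2024-01-15 00:00:58.012 [ERROR] n
        ┃2024-01-15 00:00:58.323 [WARN] ht
        ┗━━━━━━━━━━━━━━━━━━━━━━━━━━━━━━━━━


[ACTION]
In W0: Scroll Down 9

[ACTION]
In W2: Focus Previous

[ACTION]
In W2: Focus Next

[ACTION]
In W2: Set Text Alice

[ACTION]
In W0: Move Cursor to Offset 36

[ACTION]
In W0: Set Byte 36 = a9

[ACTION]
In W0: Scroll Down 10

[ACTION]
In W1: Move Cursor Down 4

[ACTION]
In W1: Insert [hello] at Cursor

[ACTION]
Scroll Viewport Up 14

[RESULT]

                                          
                                          
                                          
━━━━━━━━━━━━━━━━━━━━━━━━━━━━━━━━━━┓       
rmWidget                          ┃━━┓    
──────────────────────────────────┨━━━━━━━
ole:       [Admin               ▼]┃       
ublic:     [ ]                    ┃───────
riority:   [Critical            ▼]┃NFO] ne
otify:     [x]                    ┃NFO] au
hone:      [                     ]┃EBUG] a
ame:       [                     ]┃ARN] db
                                  ┃NFO] db
                                  ┃EBUG] h
                                  ┃RROR] c
━━━━━━━━━━━━━━━━━━━━━━━━━━━━━━━━━━┛NFO] wo
   ┗━━━━┃2024-01-15 00:00:46.217 [INFO] ap
        ┃2024-01-15 00:00:48.706 [DEBUG] a
        ┃2024-01-15 00:00:50.608 [INFO] db


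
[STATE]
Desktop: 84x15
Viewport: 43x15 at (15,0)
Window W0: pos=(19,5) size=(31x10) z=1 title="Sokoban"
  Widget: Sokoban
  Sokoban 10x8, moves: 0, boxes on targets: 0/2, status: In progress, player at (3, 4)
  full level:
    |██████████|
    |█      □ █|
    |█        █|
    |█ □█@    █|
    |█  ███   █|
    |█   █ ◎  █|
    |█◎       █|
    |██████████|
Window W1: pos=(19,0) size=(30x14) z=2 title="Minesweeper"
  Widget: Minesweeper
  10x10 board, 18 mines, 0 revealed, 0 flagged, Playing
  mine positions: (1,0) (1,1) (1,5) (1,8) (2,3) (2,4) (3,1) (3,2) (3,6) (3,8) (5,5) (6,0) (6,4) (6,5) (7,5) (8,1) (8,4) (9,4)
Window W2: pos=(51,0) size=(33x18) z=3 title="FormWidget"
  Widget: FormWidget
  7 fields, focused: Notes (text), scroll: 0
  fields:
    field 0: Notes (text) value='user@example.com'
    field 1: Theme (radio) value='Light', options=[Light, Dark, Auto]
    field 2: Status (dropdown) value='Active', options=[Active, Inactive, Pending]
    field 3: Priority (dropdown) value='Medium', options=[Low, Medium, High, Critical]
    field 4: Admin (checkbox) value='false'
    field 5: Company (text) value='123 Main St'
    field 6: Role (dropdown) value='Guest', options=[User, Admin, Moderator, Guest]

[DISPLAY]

    ┏━━━━━━━━━━━━━━━━━━━━━━━━━━━━┓  ┏━━━━━━
    ┃ Minesweeper                ┃  ┃ FormW
    ┠────────────────────────────┨  ┠──────
    ┃■■■■■■■■■■                  ┃  ┃> Note
    ┃■■■■■■■■■■                  ┃  ┃  Them
    ┃■■■■■■■■■■                  ┃┓ ┃  Stat
    ┃■■■■■■■■■■                  ┃┃ ┃  Prio
    ┃■■■■■■■■■■                  ┃┨ ┃  Admi
    ┃■■■■■■■■■■                  ┃┃ ┃  Comp
    ┃■■■■■■■■■■                  ┃┃ ┃  Role
    ┃■■■■■■■■■■                  ┃┃ ┃      
    ┃■■■■■■■■■■                  ┃┃ ┃      
    ┃■■■■■■■■■■                  ┃┃ ┃      
    ┗━━━━━━━━━━━━━━━━━━━━━━━━━━━━┛┃ ┃      
    ┗━━━━━━━━━━━━━━━━━━━━━━━━━━━━━┛ ┃      


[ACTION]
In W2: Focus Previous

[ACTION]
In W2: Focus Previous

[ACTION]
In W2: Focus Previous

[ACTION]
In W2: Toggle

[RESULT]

    ┏━━━━━━━━━━━━━━━━━━━━━━━━━━━━┓  ┏━━━━━━
    ┃ Minesweeper                ┃  ┃ FormW
    ┠────────────────────────────┨  ┠──────
    ┃■■■■■■■■■■                  ┃  ┃  Note
    ┃■■■■■■■■■■                  ┃  ┃  Them
    ┃■■■■■■■■■■                  ┃┓ ┃  Stat
    ┃■■■■■■■■■■                  ┃┃ ┃  Prio
    ┃■■■■■■■■■■                  ┃┨ ┃> Admi
    ┃■■■■■■■■■■                  ┃┃ ┃  Comp
    ┃■■■■■■■■■■                  ┃┃ ┃  Role
    ┃■■■■■■■■■■                  ┃┃ ┃      
    ┃■■■■■■■■■■                  ┃┃ ┃      
    ┃■■■■■■■■■■                  ┃┃ ┃      
    ┗━━━━━━━━━━━━━━━━━━━━━━━━━━━━┛┃ ┃      
    ┗━━━━━━━━━━━━━━━━━━━━━━━━━━━━━┛ ┃      


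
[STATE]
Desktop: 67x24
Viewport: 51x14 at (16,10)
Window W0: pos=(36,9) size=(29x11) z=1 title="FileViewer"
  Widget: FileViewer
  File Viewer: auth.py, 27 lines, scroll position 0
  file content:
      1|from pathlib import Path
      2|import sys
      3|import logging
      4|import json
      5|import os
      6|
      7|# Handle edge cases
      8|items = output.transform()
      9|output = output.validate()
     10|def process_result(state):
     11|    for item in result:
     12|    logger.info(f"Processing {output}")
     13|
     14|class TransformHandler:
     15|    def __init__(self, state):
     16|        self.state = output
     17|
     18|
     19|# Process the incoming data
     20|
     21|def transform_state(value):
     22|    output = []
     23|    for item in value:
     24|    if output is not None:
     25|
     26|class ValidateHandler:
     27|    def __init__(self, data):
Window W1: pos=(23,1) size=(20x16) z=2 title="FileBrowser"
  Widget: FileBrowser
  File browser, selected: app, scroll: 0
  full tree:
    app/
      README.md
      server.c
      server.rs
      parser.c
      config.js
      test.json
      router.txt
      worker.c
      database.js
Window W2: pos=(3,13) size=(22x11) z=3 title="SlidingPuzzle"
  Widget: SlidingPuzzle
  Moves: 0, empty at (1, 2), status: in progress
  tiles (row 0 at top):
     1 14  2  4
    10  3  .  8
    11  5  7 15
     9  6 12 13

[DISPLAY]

       ┃    test.json     ┃iewer                ┃  
       ┃    router.txt    ┃─────────────────────┨  
       ┃    worker.c      ┃athlib import Path  ▲┃  
━━━━━━━━┓   database.js   ┃ sys                █┃  
le      ┃                 ┃ logging            ░┃  
────────┨                 ┃ json               ░┃  
───┬────┃━━━━━━━━━━━━━━━━━┛ os                 ░┃  
 2 │  4 ┃           ┃                          ░┃  
───┼────┃           ┃# Handle edge cases       ▼┃  
   │  8 ┃           ┗━━━━━━━━━━━━━━━━━━━━━━━━━━━┛  
───┼────┃                                          
 7 │ 15 ┃                                          
───┼────┃                                          
━━━━━━━━┛                                          


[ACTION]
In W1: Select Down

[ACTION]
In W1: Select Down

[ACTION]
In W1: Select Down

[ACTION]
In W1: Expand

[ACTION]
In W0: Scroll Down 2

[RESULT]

       ┃    test.json     ┃iewer                ┃  
       ┃    router.txt    ┃─────────────────────┨  
       ┃    worker.c      ┃ logging            ▲┃  
━━━━━━━━┓   database.js   ┃ json               █┃  
le      ┃                 ┃ os                 ░┃  
────────┨                 ┃                    ░┃  
───┬────┃━━━━━━━━━━━━━━━━━┛le edge cases       ░┃  
 2 │  4 ┃           ┃items = output.transform()░┃  
───┼────┃           ┃output = output.validate()▼┃  
   │  8 ┃           ┗━━━━━━━━━━━━━━━━━━━━━━━━━━━┛  
───┼────┃                                          
 7 │ 15 ┃                                          
───┼────┃                                          
━━━━━━━━┛                                          
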